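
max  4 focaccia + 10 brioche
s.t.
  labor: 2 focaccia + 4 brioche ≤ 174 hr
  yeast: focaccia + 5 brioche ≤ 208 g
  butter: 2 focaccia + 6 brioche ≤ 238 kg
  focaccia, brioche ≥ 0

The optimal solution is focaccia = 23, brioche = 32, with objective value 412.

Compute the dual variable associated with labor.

Binding: labor and butter. Non-binding: yeast (25 unused).
Slack constraints have shadow price 0 (complementary slackness).
Dual feasibility on the basic columns requires 2·y_labor + 2·y_butter = 4, 4·y_labor + 6·y_butter = 10.
Solving: y_labor = 1, y_butter = 1.
Shadow price of labor = 1.

1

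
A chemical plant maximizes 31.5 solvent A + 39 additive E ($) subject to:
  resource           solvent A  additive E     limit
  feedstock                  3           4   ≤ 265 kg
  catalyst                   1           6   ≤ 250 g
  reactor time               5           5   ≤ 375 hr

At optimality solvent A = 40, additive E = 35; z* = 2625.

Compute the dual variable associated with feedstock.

At the optimum: feedstock uses 260 of 265 (slack = 5); catalyst uses 250 of 250 (binding); reactor time uses 375 of 375 (binding).
Since feedstock is not tight, its dual is 0.
Dual feasibility on the basic columns requires 1·y_catalyst + 5·y_reactor time = 31.5, 6·y_catalyst + 5·y_reactor time = 39.
Solving: y_catalyst = 1.5, y_reactor time = 6.
Shadow price of feedstock = 0.

0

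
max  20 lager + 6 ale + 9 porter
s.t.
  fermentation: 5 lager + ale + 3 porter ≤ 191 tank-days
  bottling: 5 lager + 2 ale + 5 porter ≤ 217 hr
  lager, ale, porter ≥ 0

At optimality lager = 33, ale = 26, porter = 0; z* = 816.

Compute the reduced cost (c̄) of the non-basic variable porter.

At the optimum: fermentation uses 191 of 191 (binding); bottling uses 217 of 217 (binding).
Dual feasibility on the basic columns requires 5·y_fermentation + 5·y_bottling = 20, 1·y_fermentation + 2·y_bottling = 6.
→ y_fermentation = 2 and y_bottling = 2.
Reduced cost of porter: c₃ − yᵀa₃ = 9 − (2·3 + 2·5) = 9 − 16 = -7.

-7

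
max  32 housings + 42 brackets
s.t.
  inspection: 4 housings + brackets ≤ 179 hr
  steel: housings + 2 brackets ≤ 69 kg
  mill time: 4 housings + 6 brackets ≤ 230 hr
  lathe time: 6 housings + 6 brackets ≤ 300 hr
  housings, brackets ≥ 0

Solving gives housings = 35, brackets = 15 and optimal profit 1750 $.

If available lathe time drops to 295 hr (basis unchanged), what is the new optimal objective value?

1740

Check each constraint at x*: inspection 155/179 (slack 24); steel 65/69 (slack 4); mill time 230/230 (tight); lathe time 300/300 (tight).
Since inspection, steel are not tight, their duals are 0.
From A_Bᵀ y = c: 4·y_mill time + 6·y_lathe time = 32; 6·y_mill time + 6·y_lathe time = 42.
Solving: y_mill time = 5, y_lathe time = 2.
Δz = y_lathe time·Δb = 2 × (-5) = -10, so new z* = 1750 − 10 = 1740.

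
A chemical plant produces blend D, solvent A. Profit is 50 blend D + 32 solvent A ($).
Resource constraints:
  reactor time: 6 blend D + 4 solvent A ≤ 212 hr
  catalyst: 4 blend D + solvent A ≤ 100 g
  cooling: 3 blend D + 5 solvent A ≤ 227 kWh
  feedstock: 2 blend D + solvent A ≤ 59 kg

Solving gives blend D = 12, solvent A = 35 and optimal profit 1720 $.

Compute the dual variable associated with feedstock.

At the optimum: reactor time uses 212 of 212 (binding); catalyst uses 83 of 100 (slack = 17); cooling uses 211 of 227 (slack = 16); feedstock uses 59 of 59 (binding).
Slack constraints have shadow price 0 (complementary slackness).
Dual feasibility on the basic columns requires 6·y_reactor time + 2·y_feedstock = 50, 4·y_reactor time + 1·y_feedstock = 32.
→ y_reactor time = 7 and y_feedstock = 4.
Shadow price of feedstock = 4.

4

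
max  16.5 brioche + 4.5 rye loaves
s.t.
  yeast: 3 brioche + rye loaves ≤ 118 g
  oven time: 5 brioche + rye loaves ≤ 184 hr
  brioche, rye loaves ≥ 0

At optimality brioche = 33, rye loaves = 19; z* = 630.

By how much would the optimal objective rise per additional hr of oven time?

1.5

Check each constraint at x*: yeast 118/118 (tight); oven time 184/184 (tight).
From A_Bᵀ y = c: 3·y_yeast + 5·y_oven time = 16.5; 1·y_yeast + 1·y_oven time = 4.5.
Solving: y_yeast = 3, y_oven time = 1.5.
Shadow price of oven time = 1.5.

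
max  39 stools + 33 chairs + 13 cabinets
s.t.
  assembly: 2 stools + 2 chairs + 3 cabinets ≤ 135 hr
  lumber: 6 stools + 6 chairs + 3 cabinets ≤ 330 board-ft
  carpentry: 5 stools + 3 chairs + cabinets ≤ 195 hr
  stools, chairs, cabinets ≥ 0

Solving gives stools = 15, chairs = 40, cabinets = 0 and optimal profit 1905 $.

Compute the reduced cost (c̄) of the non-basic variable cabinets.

-2

Check each constraint at x*: assembly 110/135 (slack 25); lumber 330/330 (tight); carpentry 195/195 (tight).
Slack constraints have shadow price 0 (complementary slackness).
From A_Bᵀ y = c: 6·y_lumber + 5·y_carpentry = 39; 6·y_lumber + 3·y_carpentry = 33.
Solving: y_lumber = 4, y_carpentry = 3.
Reduced cost of cabinets: c₃ − yᵀa₃ = 13 − (4·3 + 3·1) = 13 − 15 = -2.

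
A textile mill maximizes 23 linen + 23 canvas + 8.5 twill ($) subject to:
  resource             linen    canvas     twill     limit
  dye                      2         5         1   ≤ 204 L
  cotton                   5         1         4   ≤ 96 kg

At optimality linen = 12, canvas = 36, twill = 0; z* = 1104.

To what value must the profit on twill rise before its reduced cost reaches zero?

Both dye and cotton are binding at x*.
From A_Bᵀ y = c: 2·y_dye + 5·y_cotton = 23; 5·y_dye + 1·y_cotton = 23.
Solving: y_dye = 4, y_cotton = 3.
twill enters the basis when its profit ≥ yᵀa₃ = 4·1 + 3·4 = 16.

16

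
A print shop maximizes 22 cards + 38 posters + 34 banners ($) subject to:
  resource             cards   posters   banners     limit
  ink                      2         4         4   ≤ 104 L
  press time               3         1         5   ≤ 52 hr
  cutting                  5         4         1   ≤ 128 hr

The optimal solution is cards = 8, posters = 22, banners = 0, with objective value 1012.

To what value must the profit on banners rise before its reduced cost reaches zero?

At the optimum: ink uses 104 of 104 (binding); press time uses 46 of 52 (slack = 6); cutting uses 128 of 128 (binding).
By complementary slackness, y = 0 for the non-binding constraint.
From A_Bᵀ y = c: 2·y_ink + 5·y_cutting = 22; 4·y_ink + 4·y_cutting = 38.
Solving: y_ink = 8.5, y_cutting = 1.
banners enters the basis when its profit ≥ yᵀa₃ = 8.5·4 + 1·1 = 35.

35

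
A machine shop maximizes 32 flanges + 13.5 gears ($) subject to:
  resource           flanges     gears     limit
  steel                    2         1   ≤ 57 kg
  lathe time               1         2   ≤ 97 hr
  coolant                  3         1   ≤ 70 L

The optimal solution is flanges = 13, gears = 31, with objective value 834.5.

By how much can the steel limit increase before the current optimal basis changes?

4.4

Binding constraints: steel, coolant. The basis is B = [[2,1],[3,1]] with det -1.
Per unit increase in steel, x* moves by d = (-1, 3).
The basis stays optimal until lathe time becomes binding; allowable increase = 4.4 kg.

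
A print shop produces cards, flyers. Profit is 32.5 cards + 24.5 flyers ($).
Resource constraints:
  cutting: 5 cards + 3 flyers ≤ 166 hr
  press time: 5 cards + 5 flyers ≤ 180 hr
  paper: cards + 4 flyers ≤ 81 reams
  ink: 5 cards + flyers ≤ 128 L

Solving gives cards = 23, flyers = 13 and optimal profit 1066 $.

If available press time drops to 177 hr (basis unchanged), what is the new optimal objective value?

At the optimum: cutting uses 154 of 166 (slack = 12); press time uses 180 of 180 (binding); paper uses 75 of 81 (slack = 6); ink uses 128 of 128 (binding).
Since cutting, paper are not tight, their duals are 0.
From A_Bᵀ y = c: 5·y_press time + 5·y_ink = 32.5; 5·y_press time + 1·y_ink = 24.5.
This yields shadow prices y_press time = 4.5, y_ink = 2.
Δz = y_press time·Δb = 4.5 × (-3) = -13.5, so new z* = 1066 − 13.5 = 1052.5.

1052.5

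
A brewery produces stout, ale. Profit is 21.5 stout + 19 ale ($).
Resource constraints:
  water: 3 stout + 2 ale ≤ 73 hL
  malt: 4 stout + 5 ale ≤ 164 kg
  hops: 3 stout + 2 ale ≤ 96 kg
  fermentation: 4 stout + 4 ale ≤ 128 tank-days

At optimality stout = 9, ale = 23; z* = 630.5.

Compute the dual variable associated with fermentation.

3.5

Binding: water and fermentation. Non-binding: malt (13 unused), hops (23 unused).
By complementary slackness, y = 0 for the non-binding constraints.
From A_Bᵀ y = c: 3·y_water + 4·y_fermentation = 21.5; 2·y_water + 4·y_fermentation = 19.
This yields shadow prices y_water = 2.5, y_fermentation = 3.5.
Shadow price of fermentation = 3.5.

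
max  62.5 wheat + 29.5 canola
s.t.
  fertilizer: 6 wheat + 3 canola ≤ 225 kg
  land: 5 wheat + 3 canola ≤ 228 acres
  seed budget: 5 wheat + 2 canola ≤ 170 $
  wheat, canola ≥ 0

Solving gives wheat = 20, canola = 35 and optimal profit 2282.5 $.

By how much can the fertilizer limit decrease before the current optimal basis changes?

21

Binding constraints: fertilizer, seed budget. The basis is B = [[6,3],[5,2]] with det -3.
Per unit decrease in fertilizer, x* moves by d = (0.6667, -1.6667).
The basis stays optimal until canola reaches 0; allowable decrease = 21 kg.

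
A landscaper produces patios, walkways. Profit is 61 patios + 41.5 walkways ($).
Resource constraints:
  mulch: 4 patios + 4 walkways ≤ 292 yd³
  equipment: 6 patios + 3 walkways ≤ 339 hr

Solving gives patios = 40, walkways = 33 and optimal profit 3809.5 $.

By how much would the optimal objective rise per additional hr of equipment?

6.5

At the optimum: mulch uses 292 of 292 (binding); equipment uses 339 of 339 (binding).
From A_Bᵀ y = c: 4·y_mulch + 6·y_equipment = 61; 4·y_mulch + 3·y_equipment = 41.5.
Solving: y_mulch = 5.5, y_equipment = 6.5.
Shadow price of equipment = 6.5.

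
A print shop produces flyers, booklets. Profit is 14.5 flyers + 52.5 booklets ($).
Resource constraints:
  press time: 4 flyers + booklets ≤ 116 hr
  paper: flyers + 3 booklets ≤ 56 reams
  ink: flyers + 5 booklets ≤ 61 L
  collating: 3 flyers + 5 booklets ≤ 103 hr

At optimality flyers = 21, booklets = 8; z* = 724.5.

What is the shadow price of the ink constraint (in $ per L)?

8.5

Binding: ink and collating. Non-binding: press time (24 unused), paper (11 unused).
By complementary slackness, y = 0 for the non-binding constraints.
From A_Bᵀ y = c: 1·y_ink + 3·y_collating = 14.5; 5·y_ink + 5·y_collating = 52.5.
Solving: y_ink = 8.5, y_collating = 2.
Shadow price of ink = 8.5.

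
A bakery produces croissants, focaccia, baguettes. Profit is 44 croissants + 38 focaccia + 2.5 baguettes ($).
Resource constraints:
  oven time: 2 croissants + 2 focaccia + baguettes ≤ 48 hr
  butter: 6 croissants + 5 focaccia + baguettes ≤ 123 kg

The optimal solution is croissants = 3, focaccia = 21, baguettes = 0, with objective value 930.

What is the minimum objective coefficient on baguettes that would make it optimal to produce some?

At the optimum: oven time uses 48 of 48 (binding); butter uses 123 of 123 (binding).
From A_Bᵀ y = c: 2·y_oven time + 6·y_butter = 44; 2·y_oven time + 5·y_butter = 38.
This yields shadow prices y_oven time = 4, y_butter = 6.
baguettes enters the basis when its profit ≥ yᵀa₃ = 4·1 + 6·1 = 10.

10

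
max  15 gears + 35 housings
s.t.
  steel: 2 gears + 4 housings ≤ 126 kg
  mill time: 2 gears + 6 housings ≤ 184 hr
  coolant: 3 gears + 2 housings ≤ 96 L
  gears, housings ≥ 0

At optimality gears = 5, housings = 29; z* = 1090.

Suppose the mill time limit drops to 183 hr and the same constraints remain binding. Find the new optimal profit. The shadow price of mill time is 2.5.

Δb = -1, so new z* = 1090 + (2.5)·(-1) = 1090 − 2.5 = 1087.5.

1087.5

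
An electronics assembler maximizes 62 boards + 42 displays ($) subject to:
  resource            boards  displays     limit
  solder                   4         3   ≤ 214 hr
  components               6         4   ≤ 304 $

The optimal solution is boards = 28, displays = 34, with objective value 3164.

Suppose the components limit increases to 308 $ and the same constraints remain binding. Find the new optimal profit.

Both solder and components are binding at x*.
The binding rows give the dual system: 4·y_solder + 6·y_components = 62 and 3·y_solder + 4·y_components = 42.
This yields shadow prices y_solder = 2, y_components = 9.
Δz = y_components·Δb = 9 × (4) = 36, so new z* = 3164 + 36 = 3200.

3200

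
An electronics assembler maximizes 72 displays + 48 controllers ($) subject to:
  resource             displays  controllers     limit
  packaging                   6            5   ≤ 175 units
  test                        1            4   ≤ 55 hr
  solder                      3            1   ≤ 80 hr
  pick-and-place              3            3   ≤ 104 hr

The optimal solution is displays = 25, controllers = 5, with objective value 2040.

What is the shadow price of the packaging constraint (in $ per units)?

8

Check each constraint at x*: packaging 175/175 (tight); test 45/55 (slack 10); solder 80/80 (tight); pick-and-place 90/104 (slack 14).
Since test, pick-and-place are not tight, their duals are 0.
Dual feasibility on the basic columns requires 6·y_packaging + 3·y_solder = 72, 5·y_packaging + 1·y_solder = 48.
Solving: y_packaging = 8, y_solder = 8.
Shadow price of packaging = 8.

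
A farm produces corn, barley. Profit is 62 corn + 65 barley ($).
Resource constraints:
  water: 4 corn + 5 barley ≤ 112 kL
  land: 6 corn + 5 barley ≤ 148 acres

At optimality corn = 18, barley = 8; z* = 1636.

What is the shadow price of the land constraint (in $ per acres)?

Both water and land are binding at x*.
Dual feasibility on the basic columns requires 4·y_water + 6·y_land = 62, 5·y_water + 5·y_land = 65.
Solving: y_water = 8, y_land = 5.
Shadow price of land = 5.

5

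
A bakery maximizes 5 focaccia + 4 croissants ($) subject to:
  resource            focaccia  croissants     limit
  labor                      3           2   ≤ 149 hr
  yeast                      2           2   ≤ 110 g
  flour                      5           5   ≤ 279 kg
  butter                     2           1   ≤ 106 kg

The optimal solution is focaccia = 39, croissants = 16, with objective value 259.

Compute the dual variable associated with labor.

Binding: labor and yeast. Non-binding: flour (4 unused), butter (12 unused).
By complementary slackness, y = 0 for the non-binding constraints.
From A_Bᵀ y = c: 3·y_labor + 2·y_yeast = 5; 2·y_labor + 2·y_yeast = 4.
This yields shadow prices y_labor = 1, y_yeast = 1.
Shadow price of labor = 1.

1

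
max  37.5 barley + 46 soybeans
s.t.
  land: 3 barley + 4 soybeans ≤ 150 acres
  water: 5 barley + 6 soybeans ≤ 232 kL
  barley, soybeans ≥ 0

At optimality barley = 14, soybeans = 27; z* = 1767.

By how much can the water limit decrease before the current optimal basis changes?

7

Binding constraints: land, water. The basis is B = [[3,4],[5,6]] with det -2.
Per unit decrease in water, x* moves by d = (-2, 1.5).
The basis stays optimal until barley reaches 0; allowable decrease = 7 kL.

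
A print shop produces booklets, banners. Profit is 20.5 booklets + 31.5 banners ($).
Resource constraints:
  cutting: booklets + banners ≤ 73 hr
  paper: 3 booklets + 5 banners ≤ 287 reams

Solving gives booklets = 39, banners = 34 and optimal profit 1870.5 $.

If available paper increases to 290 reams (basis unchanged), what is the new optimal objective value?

Both cutting and paper are binding at x*.
From A_Bᵀ y = c: 1·y_cutting + 3·y_paper = 20.5; 1·y_cutting + 5·y_paper = 31.5.
→ y_cutting = 4 and y_paper = 5.5.
Δz = y_paper·Δb = 5.5 × (3) = 16.5, so new z* = 1870.5 + 16.5 = 1887.

1887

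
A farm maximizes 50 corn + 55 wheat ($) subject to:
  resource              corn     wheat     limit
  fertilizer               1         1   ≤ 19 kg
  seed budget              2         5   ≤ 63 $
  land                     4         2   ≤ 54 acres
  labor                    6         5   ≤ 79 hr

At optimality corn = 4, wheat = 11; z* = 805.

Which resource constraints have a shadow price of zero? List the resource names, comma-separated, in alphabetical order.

fertilizer: 15/19 (slack 4)
seed budget: 63/63 (binding)
land: 38/54 (slack 16)
labor: 79/79 (binding)
By complementary slackness, a constraint with positive slack has shadow price 0 → fertilizer, land.

fertilizer, land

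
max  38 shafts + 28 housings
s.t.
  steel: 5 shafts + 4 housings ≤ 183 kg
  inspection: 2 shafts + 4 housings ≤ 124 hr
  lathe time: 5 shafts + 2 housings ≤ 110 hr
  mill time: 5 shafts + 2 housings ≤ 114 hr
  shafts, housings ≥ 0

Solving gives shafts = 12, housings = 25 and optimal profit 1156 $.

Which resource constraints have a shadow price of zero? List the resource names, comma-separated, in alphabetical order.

mill time, steel

steel: 160/183 (slack 23)
inspection: 124/124 (binding)
lathe time: 110/110 (binding)
mill time: 110/114 (slack 4)
By complementary slackness, a constraint with positive slack has shadow price 0 → mill time, steel.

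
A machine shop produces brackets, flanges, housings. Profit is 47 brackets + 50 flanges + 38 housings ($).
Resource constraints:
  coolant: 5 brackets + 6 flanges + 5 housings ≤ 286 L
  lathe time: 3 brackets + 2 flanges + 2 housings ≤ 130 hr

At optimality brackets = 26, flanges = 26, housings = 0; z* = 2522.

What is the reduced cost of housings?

-5

At the optimum: coolant uses 286 of 286 (binding); lathe time uses 130 of 130 (binding).
From A_Bᵀ y = c: 5·y_coolant + 3·y_lathe time = 47; 6·y_coolant + 2·y_lathe time = 50.
Solving: y_coolant = 7, y_lathe time = 4.
Reduced cost of housings: c₃ − yᵀa₃ = 38 − (7·5 + 4·2) = 38 − 43 = -5.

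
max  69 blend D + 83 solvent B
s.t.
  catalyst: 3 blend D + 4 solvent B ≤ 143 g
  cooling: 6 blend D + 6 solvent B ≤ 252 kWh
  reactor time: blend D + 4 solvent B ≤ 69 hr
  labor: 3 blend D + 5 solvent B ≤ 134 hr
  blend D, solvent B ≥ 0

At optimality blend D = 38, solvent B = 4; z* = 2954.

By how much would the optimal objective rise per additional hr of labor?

Binding: cooling and labor. Non-binding: catalyst (13 unused), reactor time (15 unused).
By complementary slackness, y = 0 for the non-binding constraints.
Dual feasibility on the basic columns requires 6·y_cooling + 3·y_labor = 69, 6·y_cooling + 5·y_labor = 83.
This yields shadow prices y_cooling = 8, y_labor = 7.
Shadow price of labor = 7.

7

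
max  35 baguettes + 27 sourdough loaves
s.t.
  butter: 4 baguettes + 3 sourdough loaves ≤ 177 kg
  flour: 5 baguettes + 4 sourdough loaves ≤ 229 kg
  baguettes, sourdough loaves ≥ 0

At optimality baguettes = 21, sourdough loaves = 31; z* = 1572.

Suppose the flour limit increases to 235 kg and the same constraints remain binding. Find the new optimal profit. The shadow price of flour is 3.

Δb = 6, so new z* = 1572 + (3)·(6) = 1572 + 18 = 1590.

1590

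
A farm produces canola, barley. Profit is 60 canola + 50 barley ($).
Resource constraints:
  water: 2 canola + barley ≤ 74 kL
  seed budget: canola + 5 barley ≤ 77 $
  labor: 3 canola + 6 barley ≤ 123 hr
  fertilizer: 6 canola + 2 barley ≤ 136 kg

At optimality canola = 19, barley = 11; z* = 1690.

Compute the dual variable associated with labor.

6

At the optimum: water uses 49 of 74 (slack = 25); seed budget uses 74 of 77 (slack = 3); labor uses 123 of 123 (binding); fertilizer uses 136 of 136 (binding).
Since water, seed budget are not tight, their duals are 0.
Dual feasibility on the basic columns requires 3·y_labor + 6·y_fertilizer = 60, 6·y_labor + 2·y_fertilizer = 50.
This yields shadow prices y_labor = 6, y_fertilizer = 7.
Shadow price of labor = 6.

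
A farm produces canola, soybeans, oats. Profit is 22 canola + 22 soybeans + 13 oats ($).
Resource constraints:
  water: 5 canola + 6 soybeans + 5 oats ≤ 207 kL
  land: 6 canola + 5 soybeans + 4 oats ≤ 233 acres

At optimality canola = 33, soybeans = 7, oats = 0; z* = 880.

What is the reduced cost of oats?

At the optimum: water uses 207 of 207 (binding); land uses 233 of 233 (binding).
From A_Bᵀ y = c: 5·y_water + 6·y_land = 22; 6·y_water + 5·y_land = 22.
This yields shadow prices y_water = 2, y_land = 2.
Reduced cost of oats: c₃ − yᵀa₃ = 13 − (2·5 + 2·4) = 13 − 18 = -5.

-5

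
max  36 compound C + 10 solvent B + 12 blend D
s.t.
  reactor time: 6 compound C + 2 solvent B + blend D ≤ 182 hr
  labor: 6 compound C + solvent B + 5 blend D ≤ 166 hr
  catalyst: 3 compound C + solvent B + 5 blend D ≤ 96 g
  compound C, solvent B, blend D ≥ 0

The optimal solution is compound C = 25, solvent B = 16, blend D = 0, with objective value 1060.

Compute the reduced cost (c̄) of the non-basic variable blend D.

-2

Binding: reactor time and labor. Non-binding: catalyst (5 unused).
Slack constraints have shadow price 0 (complementary slackness).
The binding rows give the dual system: 6·y_reactor time + 6·y_labor = 36 and 2·y_reactor time + 1·y_labor = 10.
This yields shadow prices y_reactor time = 4, y_labor = 2.
Reduced cost of blend D: c₃ − yᵀa₃ = 12 − (4·1 + 2·5) = 12 − 14 = -2.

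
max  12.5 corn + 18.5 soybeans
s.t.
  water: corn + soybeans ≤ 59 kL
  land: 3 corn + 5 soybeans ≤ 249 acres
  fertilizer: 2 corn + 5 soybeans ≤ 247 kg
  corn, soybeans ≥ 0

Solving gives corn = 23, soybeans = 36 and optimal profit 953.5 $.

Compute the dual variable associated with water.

3.5

Check each constraint at x*: water 59/59 (tight); land 249/249 (tight); fertilizer 226/247 (slack 21).
Slack constraints have shadow price 0 (complementary slackness).
From A_Bᵀ y = c: 1·y_water + 3·y_land = 12.5; 1·y_water + 5·y_land = 18.5.
Solving: y_water = 3.5, y_land = 3.
Shadow price of water = 3.5.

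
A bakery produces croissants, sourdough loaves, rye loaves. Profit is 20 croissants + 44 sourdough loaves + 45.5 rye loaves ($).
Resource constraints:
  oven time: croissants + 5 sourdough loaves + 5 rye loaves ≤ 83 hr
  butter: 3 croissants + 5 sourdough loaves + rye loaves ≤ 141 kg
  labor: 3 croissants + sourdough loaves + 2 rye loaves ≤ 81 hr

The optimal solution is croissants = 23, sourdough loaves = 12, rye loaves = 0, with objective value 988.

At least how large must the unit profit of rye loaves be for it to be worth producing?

48

Check each constraint at x*: oven time 83/83 (tight); butter 129/141 (slack 12); labor 81/81 (tight).
Since butter is not tight, its dual is 0.
Dual feasibility on the basic columns requires 1·y_oven time + 3·y_labor = 20, 5·y_oven time + 1·y_labor = 44.
This yields shadow prices y_oven time = 8, y_labor = 4.
rye loaves enters the basis when its profit ≥ yᵀa₃ = 8·5 + 4·2 = 48.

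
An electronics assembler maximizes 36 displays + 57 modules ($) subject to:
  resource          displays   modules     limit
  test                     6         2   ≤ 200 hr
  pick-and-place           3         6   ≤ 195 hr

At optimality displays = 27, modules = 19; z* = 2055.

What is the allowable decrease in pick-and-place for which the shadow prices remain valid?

Binding constraints: test, pick-and-place. The basis is B = [[6,2],[3,6]] with det 30.
Per unit decrease in pick-and-place, x* moves by d = (0.0667, -0.2).
The basis stays optimal until modules reaches 0; allowable decrease = 95 hr.

95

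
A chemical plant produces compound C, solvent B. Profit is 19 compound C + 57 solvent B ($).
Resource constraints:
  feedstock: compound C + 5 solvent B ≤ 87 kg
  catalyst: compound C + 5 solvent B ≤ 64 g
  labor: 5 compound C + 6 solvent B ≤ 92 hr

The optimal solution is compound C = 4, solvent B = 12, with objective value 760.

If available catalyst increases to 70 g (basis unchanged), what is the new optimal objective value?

814

Check each constraint at x*: feedstock 64/87 (slack 23); catalyst 64/64 (tight); labor 92/92 (tight).
Since feedstock is not tight, its dual is 0.
From A_Bᵀ y = c: 1·y_catalyst + 5·y_labor = 19; 5·y_catalyst + 6·y_labor = 57.
→ y_catalyst = 9 and y_labor = 2.
Δz = y_catalyst·Δb = 9 × (6) = 54, so new z* = 760 + 54 = 814.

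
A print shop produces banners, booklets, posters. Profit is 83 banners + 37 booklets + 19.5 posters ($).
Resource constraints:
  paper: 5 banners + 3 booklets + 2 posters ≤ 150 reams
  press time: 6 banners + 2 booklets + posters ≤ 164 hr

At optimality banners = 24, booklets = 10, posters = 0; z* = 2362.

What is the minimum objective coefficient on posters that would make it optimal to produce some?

22

At the optimum: paper uses 150 of 150 (binding); press time uses 164 of 164 (binding).
From A_Bᵀ y = c: 5·y_paper + 6·y_press time = 83; 3·y_paper + 2·y_press time = 37.
Solving: y_paper = 7, y_press time = 8.
posters enters the basis when its profit ≥ yᵀa₃ = 7·2 + 8·1 = 22.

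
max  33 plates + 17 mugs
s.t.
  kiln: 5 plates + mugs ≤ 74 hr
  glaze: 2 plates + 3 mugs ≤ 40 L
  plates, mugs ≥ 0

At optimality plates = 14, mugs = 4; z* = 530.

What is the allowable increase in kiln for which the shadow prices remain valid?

Binding constraints: kiln, glaze. The basis is B = [[5,1],[2,3]] with det 13.
Per unit increase in kiln, x* moves by d = (0.2308, -0.1538).
The basis stays optimal until mugs reaches 0; allowable increase = 26 hr.

26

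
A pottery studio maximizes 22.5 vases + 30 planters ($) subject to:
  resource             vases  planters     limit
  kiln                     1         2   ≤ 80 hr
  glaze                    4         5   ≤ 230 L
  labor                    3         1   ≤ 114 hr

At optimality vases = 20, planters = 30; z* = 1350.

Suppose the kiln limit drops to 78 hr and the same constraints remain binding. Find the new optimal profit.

At the optimum: kiln uses 80 of 80 (binding); glaze uses 230 of 230 (binding); labor uses 90 of 114 (slack = 24).
By complementary slackness, y = 0 for the non-binding constraint.
Dual feasibility on the basic columns requires 1·y_kiln + 4·y_glaze = 22.5, 2·y_kiln + 5·y_glaze = 30.
→ y_kiln = 2.5 and y_glaze = 5.
Δz = y_kiln·Δb = 2.5 × (-2) = -5, so new z* = 1350 − 5 = 1345.

1345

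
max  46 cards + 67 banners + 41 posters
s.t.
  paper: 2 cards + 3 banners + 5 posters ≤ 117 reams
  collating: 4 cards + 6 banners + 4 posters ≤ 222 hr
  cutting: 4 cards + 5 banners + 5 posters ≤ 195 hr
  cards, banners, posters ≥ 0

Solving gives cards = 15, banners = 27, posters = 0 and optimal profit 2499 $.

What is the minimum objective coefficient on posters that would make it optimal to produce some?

Binding: collating and cutting. Non-binding: paper (6 unused).
By complementary slackness, y = 0 for the non-binding constraint.
From A_Bᵀ y = c: 4·y_collating + 4·y_cutting = 46; 6·y_collating + 5·y_cutting = 67.
→ y_collating = 9.5 and y_cutting = 2.
posters enters the basis when its profit ≥ yᵀa₃ = 9.5·4 + 2·5 = 48.

48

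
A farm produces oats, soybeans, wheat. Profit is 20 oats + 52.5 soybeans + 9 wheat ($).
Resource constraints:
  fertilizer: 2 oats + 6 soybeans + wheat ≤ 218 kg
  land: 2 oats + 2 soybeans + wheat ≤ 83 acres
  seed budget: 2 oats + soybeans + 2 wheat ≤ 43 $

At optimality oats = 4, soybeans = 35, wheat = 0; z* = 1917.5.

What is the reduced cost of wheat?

-2.5

Check each constraint at x*: fertilizer 218/218 (tight); land 78/83 (slack 5); seed budget 43/43 (tight).
Slack constraints have shadow price 0 (complementary slackness).
From A_Bᵀ y = c: 2·y_fertilizer + 2·y_seed budget = 20; 6·y_fertilizer + 1·y_seed budget = 52.5.
→ y_fertilizer = 8.5 and y_seed budget = 1.5.
Reduced cost of wheat: c₃ − yᵀa₃ = 9 − (8.5·1 + 1.5·2) = 9 − 11.5 = -2.5.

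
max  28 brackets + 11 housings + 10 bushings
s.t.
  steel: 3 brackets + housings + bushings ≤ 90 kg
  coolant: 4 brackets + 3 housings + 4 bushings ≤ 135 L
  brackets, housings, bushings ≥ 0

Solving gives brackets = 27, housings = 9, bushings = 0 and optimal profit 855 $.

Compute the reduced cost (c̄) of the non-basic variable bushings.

Check each constraint at x*: steel 90/90 (tight); coolant 135/135 (tight).
From A_Bᵀ y = c: 3·y_steel + 4·y_coolant = 28; 1·y_steel + 3·y_coolant = 11.
This yields shadow prices y_steel = 8, y_coolant = 1.
Reduced cost of bushings: c₃ − yᵀa₃ = 10 − (8·1 + 1·4) = 10 − 12 = -2.

-2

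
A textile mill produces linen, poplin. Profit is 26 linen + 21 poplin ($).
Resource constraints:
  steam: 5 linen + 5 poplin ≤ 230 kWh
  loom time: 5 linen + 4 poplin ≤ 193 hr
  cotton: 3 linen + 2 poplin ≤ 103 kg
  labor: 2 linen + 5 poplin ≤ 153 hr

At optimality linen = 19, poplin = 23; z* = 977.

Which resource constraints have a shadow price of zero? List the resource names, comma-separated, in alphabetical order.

steam: 210/230 (slack 20)
loom time: 187/193 (slack 6)
cotton: 103/103 (binding)
labor: 153/153 (binding)
By complementary slackness, a constraint with positive slack has shadow price 0 → loom time, steam.

loom time, steam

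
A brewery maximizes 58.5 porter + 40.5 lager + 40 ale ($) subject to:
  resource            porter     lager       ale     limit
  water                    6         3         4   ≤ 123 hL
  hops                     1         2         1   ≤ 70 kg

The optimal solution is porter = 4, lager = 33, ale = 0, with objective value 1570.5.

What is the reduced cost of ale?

-1.5

At the optimum: water uses 123 of 123 (binding); hops uses 70 of 70 (binding).
From A_Bᵀ y = c: 6·y_water + 1·y_hops = 58.5; 3·y_water + 2·y_hops = 40.5.
→ y_water = 8.5 and y_hops = 7.5.
Reduced cost of ale: c₃ − yᵀa₃ = 40 − (8.5·4 + 7.5·1) = 40 − 41.5 = -1.5.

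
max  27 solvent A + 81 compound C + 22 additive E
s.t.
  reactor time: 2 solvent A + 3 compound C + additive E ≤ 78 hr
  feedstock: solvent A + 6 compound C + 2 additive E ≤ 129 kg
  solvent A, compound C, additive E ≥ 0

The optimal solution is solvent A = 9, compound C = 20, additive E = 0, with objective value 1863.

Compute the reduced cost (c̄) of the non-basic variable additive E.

Check each constraint at x*: reactor time 78/78 (tight); feedstock 129/129 (tight).
The binding rows give the dual system: 2·y_reactor time + 1·y_feedstock = 27 and 3·y_reactor time + 6·y_feedstock = 81.
→ y_reactor time = 9 and y_feedstock = 9.
Reduced cost of additive E: c₃ − yᵀa₃ = 22 − (9·1 + 9·2) = 22 − 27 = -5.

-5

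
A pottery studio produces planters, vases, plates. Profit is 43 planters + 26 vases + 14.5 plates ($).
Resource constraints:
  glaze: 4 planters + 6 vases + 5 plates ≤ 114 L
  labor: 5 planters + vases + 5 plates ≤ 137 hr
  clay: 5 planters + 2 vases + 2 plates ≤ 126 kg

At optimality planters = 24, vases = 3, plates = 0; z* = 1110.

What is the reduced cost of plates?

Check each constraint at x*: glaze 114/114 (tight); labor 123/137 (slack 14); clay 126/126 (tight).
Slack constraints have shadow price 0 (complementary slackness).
Dual feasibility on the basic columns requires 4·y_glaze + 5·y_clay = 43, 6·y_glaze + 2·y_clay = 26.
Solving: y_glaze = 2, y_clay = 7.
Reduced cost of plates: c₃ − yᵀa₃ = 14.5 − (2·5 + 7·2) = 14.5 − 24 = -9.5.

-9.5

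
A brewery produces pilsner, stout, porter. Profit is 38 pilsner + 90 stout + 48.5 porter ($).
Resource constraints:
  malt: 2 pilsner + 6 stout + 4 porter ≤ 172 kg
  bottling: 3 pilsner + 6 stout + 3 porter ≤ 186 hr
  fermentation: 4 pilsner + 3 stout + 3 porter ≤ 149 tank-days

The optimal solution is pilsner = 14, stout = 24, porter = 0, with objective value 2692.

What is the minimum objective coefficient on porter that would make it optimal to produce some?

52

At the optimum: malt uses 172 of 172 (binding); bottling uses 186 of 186 (binding); fermentation uses 128 of 149 (slack = 21).
Slack constraints have shadow price 0 (complementary slackness).
From A_Bᵀ y = c: 2·y_malt + 3·y_bottling = 38; 6·y_malt + 6·y_bottling = 90.
Solving: y_malt = 7, y_bottling = 8.
porter enters the basis when its profit ≥ yᵀa₃ = 7·4 + 8·3 = 52.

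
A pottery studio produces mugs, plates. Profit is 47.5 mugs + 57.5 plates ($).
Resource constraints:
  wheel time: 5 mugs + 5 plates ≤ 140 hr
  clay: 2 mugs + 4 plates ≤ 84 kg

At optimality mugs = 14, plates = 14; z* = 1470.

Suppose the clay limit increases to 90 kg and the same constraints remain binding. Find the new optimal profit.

1500

Check each constraint at x*: wheel time 140/140 (tight); clay 84/84 (tight).
Dual feasibility on the basic columns requires 5·y_wheel time + 2·y_clay = 47.5, 5·y_wheel time + 4·y_clay = 57.5.
This yields shadow prices y_wheel time = 7.5, y_clay = 5.
Δz = y_clay·Δb = 5 × (6) = 30, so new z* = 1470 + 30 = 1500.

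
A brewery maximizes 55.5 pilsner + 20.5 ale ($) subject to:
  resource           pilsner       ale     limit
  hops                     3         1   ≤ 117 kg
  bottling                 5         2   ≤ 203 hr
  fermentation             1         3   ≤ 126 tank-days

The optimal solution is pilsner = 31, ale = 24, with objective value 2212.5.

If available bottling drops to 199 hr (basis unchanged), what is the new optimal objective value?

At the optimum: hops uses 117 of 117 (binding); bottling uses 203 of 203 (binding); fermentation uses 103 of 126 (slack = 23).
Since fermentation is not tight, its dual is 0.
From A_Bᵀ y = c: 3·y_hops + 5·y_bottling = 55.5; 1·y_hops + 2·y_bottling = 20.5.
This yields shadow prices y_hops = 8.5, y_bottling = 6.
Δz = y_bottling·Δb = 6 × (-4) = -24, so new z* = 2212.5 − 24 = 2188.5.

2188.5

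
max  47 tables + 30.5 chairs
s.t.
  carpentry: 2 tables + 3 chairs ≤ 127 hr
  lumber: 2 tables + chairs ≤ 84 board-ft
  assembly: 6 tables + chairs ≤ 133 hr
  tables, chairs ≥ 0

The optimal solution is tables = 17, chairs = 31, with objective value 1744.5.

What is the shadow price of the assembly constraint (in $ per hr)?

Check each constraint at x*: carpentry 127/127 (tight); lumber 65/84 (slack 19); assembly 133/133 (tight).
By complementary slackness, y = 0 for the non-binding constraint.
Dual feasibility on the basic columns requires 2·y_carpentry + 6·y_assembly = 47, 3·y_carpentry + 1·y_assembly = 30.5.
This yields shadow prices y_carpentry = 8.5, y_assembly = 5.
Shadow price of assembly = 5.

5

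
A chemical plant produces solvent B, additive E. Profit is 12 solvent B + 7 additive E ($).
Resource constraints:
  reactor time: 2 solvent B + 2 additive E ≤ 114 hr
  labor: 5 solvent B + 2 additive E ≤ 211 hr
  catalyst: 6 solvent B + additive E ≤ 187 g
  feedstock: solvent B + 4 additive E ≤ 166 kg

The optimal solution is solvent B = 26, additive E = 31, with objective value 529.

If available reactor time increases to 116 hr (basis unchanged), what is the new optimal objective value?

At the optimum: reactor time uses 114 of 114 (binding); labor uses 192 of 211 (slack = 19); catalyst uses 187 of 187 (binding); feedstock uses 150 of 166 (slack = 16).
Slack constraints have shadow price 0 (complementary slackness).
From A_Bᵀ y = c: 2·y_reactor time + 6·y_catalyst = 12; 2·y_reactor time + 1·y_catalyst = 7.
This yields shadow prices y_reactor time = 3, y_catalyst = 1.
Δz = y_reactor time·Δb = 3 × (2) = 6, so new z* = 529 + 6 = 535.

535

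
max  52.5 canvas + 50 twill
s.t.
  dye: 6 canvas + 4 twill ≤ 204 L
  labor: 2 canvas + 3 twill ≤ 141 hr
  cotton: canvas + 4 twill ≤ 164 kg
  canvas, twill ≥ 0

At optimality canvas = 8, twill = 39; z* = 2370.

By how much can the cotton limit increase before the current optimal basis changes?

16

Binding constraints: dye, cotton. The basis is B = [[6,4],[1,4]] with det 20.
Per unit increase in cotton, x* moves by d = (-0.2, 0.3).
The basis stays optimal until labor becomes binding; allowable increase = 16 kg.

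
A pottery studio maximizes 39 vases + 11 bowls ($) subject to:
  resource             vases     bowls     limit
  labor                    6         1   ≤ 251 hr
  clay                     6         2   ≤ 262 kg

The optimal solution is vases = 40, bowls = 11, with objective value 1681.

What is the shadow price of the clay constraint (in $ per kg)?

Both labor and clay are binding at x*.
From A_Bᵀ y = c: 6·y_labor + 6·y_clay = 39; 1·y_labor + 2·y_clay = 11.
Solving: y_labor = 2, y_clay = 4.5.
Shadow price of clay = 4.5.

4.5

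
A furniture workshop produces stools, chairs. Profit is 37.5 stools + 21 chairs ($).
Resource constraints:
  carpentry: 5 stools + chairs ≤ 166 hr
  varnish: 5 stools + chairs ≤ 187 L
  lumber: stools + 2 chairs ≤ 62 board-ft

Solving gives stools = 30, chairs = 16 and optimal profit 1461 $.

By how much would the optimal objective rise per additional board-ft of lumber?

Binding: carpentry and lumber. Non-binding: varnish (21 unused).
Since varnish is not tight, its dual is 0.
From A_Bᵀ y = c: 5·y_carpentry + 1·y_lumber = 37.5; 1·y_carpentry + 2·y_lumber = 21.
Solving: y_carpentry = 6, y_lumber = 7.5.
Shadow price of lumber = 7.5.

7.5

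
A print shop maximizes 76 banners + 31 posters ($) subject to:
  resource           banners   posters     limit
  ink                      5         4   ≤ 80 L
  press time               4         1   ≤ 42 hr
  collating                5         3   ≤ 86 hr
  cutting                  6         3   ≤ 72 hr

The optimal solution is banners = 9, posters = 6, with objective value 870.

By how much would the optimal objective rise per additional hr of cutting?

Binding: press time and cutting. Non-binding: ink (11 unused), collating (23 unused).
By complementary slackness, y = 0 for the non-binding constraints.
The binding rows give the dual system: 4·y_press time + 6·y_cutting = 76 and 1·y_press time + 3·y_cutting = 31.
This yields shadow prices y_press time = 7, y_cutting = 8.
Shadow price of cutting = 8.

8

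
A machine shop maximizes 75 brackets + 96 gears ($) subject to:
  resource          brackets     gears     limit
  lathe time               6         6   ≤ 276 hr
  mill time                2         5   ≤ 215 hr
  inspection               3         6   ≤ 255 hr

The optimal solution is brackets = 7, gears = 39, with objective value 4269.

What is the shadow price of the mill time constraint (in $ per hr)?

Binding: lathe time and inspection. Non-binding: mill time (6 unused).
By complementary slackness, y = 0 for the non-binding constraint.
The binding rows give the dual system: 6·y_lathe time + 3·y_inspection = 75 and 6·y_lathe time + 6·y_inspection = 96.
Solving: y_lathe time = 9, y_inspection = 7.
Shadow price of mill time = 0.

0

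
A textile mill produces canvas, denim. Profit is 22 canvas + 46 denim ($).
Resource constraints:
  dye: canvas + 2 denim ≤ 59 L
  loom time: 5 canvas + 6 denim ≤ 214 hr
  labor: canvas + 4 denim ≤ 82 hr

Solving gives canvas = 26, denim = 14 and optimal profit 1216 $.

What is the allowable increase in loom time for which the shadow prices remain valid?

Binding constraints: loom time, labor. The basis is B = [[5,6],[1,4]] with det 14.
Per unit increase in loom time, x* moves by d = (0.2857, -0.0714).
The basis stays optimal until dye becomes binding; allowable increase = 35 hr.

35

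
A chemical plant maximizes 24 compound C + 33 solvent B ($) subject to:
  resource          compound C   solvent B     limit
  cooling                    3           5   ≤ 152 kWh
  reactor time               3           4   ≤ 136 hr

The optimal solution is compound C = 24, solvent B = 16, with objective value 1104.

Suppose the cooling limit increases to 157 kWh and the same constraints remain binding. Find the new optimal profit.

Both cooling and reactor time are binding at x*.
From A_Bᵀ y = c: 3·y_cooling + 3·y_reactor time = 24; 5·y_cooling + 4·y_reactor time = 33.
Solving: y_cooling = 1, y_reactor time = 7.
Δz = y_cooling·Δb = 1 × (5) = 5, so new z* = 1104 + 5 = 1109.

1109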